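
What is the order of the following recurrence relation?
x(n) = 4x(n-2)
The order is the largest lag k for which x(n-k) appears. Here the deepest term is x(n-2), so the order is 2.

Order 2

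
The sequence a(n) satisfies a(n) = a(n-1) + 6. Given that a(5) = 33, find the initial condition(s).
a(5) = a(0) + 5·6, so a(0) = 33 - 30 = 3.

a(0) = 3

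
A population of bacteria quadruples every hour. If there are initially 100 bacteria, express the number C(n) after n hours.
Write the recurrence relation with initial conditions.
Each hour multiplies the count by 4, so the count after n hours depends only on the count after n-1 hours: C(n) = 4 × C(n-1). The starting count gives C(0) = 100.
Unrolling n times gives the closed form C(n) = 100 × 4ⁿ.

C(n) = 4 × C(n-1), C(0) = 100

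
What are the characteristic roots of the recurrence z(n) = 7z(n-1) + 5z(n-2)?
Substitute z(n) = rⁿ and divide through by rⁿ⁻²: r² - 7r - 5 = 0
Discriminant: 7² + 4·5 = 69, not a perfect square, so by the quadratic formula r = (7 ± √69)/2.
General solution: z(n) = A·r₁ⁿ + B·r₂ⁿ where r₁,r₂ = (7 ± √69)/2

Characteristic: r² - 7r - 5 = 0, Roots: r = (7 ± √69)/2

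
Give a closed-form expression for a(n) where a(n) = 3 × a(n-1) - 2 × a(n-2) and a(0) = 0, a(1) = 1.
Recurrence: a(n) = 3 × a(n-1) - 2 × a(n-2), initial: a(0) = 0, a(1) = 1.
Characteristic equation: r² - 3r + 2 = 0, which factors as (r - 2)(r - 1) = 0, so r = 2, 1. General solution a(n) = A·2ⁿ + B·1ⁿ. From a(0) = 0: A + B = 0. From a(1) = 1: 2A + 1B = 1. Solving gives A = 1, B = -1.

a(n) = 2ⁿ - 1ⁿ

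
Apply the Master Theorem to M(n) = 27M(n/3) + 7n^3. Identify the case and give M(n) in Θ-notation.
Master Theorem template: M(n) = a·M(n/b) + f(n).
Here: a=27, b=3, f(n)=7n^3
Compute log_b(a) = log_3(27) = 3.
f(n) = 7n^3 = Θ(n^3). Case 2: M(n) = Θ(n^3 log n).

Case 2: M(n) = Θ(n^3 log n)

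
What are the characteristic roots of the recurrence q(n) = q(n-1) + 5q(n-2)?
Substitute q(n) = rⁿ and divide through by rⁿ⁻²: r² - r - 5 = 0
Discriminant: 1² + 4·5 = 21, not a perfect square, so by the quadratic formula r = (1 ± √21)/2.
General solution: q(n) = A·r₁ⁿ + B·r₂ⁿ where r₁,r₂ = (1 ± √21)/2

Characteristic: r² - r - 5 = 0, Roots: r = (1 ± √21)/2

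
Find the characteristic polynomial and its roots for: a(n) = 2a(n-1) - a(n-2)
Substitute a(n) = rⁿ and divide through by rⁿ⁻²: r² - 2r + 1 = 0
Factor: (r - 1)² = 0, so r = 1 (double root).
General solution: a(n) = (A + Bn)·1ⁿ

Characteristic: r² - 2r + 1 = 0, Roots: r = 1 (double root)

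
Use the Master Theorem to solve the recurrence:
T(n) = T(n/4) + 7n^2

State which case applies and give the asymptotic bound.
Master Theorem template: T(n) = a·T(n/b) + f(n).
Here: a=1, b=4, f(n)=7n^2
Compute log_b(a) = log_4(1) = 0.
f(n) = 7n^2 = Ω(n^(0+ε)) with ε = 2, and the regularity condition holds (a·f(n/b) = (a/b^2)·f(n) with a/b^2 = 4^-2 < 1). Case 3: T(n) = Θ(f(n)) = Θ(n^2).

Case 3: T(n) = Θ(n^2)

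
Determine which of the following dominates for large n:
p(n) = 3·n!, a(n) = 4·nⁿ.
Comparing growth rates:
Growth-rate hierarchy: log n ≺ any polynomial ≺ any exponential cⁿ (c>1) ≺ n! ≺ nⁿ.
super-exponential nⁿ dominates factorial asymptotically.

a(n) grows faster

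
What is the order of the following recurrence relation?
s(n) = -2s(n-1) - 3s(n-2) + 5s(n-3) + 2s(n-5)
The order is the largest lag k for which s(n-k) appears. Here the deepest term is s(n-5), so the order is 5.

Order 5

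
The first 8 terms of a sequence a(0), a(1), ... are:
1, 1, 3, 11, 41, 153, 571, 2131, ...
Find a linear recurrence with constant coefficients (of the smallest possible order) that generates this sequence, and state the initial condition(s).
Look for the lowest-order linear relation among consecutive terms.
Observation: a(n) - 4·a(n-1) - (-1)·a(n-2) = 0 holds for the shown terms, and no order-1 relation a(n) = α·a(n-1) + β fits.
Check at n=3: 4·3 + (-1)·1 = 11. ✓

a(n) = 4a(n-1) - a(n-2), a(0) = 1, a(1) = 1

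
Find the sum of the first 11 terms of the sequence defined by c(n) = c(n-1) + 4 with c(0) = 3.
Computing the sequence terms: 3, 7, 11, 15, 19, 23, 27, 31, 35, 39, 43
Adding these values together:

253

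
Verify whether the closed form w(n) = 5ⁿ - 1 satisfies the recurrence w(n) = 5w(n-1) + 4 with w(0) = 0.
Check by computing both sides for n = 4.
From the recurrence with w(0) = 0:
  w(0) = 0, w(1) = 4, w(2) = 24, w(3) = 124, w(4) = 624
  so the recurrence gives w(4) = 624.
From the proposed closed form w(n) = 5ⁿ - 1:
  w(4) = 624.
Both sides give 624 at n = 4, and the initial condition(s) match, so the closed form is consistent.

Yes, the closed form is correct.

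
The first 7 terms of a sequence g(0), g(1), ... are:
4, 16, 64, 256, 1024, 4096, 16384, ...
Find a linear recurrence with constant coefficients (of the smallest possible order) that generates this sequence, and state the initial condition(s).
Look for the lowest-order linear relation among consecutive terms.
Observation: each term is 4× the previous.
Check at n=2: 4·16 = 64. ✓

g(n) = 4 × g(n-1), g(0) = 4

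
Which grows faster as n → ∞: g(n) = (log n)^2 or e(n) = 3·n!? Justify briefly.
Comparing growth rates:
Growth-rate hierarchy: log n ≺ any polynomial ≺ any exponential cⁿ (c>1) ≺ n! ≺ nⁿ.
factorial dominates polylogarithmic (log n)^2 asymptotically.

e(n) grows faster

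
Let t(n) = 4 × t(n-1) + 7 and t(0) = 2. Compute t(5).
Computing step by step:
t(0) = 2
t(1) = 4 × 2 + 7 = 15
t(2) = 4 × 15 + 7 = 67
t(3) = 4 × 67 + 7 = 275
t(4) = 4 × 275 + 7 = 1107
t(5) = 4 × 1107 + 7 = 4435

4435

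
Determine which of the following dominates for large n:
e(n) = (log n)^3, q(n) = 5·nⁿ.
Comparing growth rates:
Growth-rate hierarchy: log n ≺ any polynomial ≺ any exponential cⁿ (c>1) ≺ n! ≺ nⁿ.
super-exponential nⁿ dominates polylogarithmic (log n)^3 asymptotically.

q(n) grows faster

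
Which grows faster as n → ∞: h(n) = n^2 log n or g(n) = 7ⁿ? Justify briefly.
Comparing growth rates:
Growth-rate hierarchy: log n ≺ any polynomial ≺ any exponential cⁿ (c>1) ≺ n! ≺ nⁿ.
exponential base 7 dominates polynomial degree 2 (with log factor) asymptotically.

g(n) grows faster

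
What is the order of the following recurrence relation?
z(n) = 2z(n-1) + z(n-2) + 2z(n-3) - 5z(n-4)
The order is the largest lag k for which z(n-k) appears. Here the deepest term is z(n-4), so the order is 4.

Order 4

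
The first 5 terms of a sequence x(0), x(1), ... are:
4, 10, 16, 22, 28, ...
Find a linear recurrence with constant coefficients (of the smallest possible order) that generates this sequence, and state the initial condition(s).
Look for the lowest-order linear relation among consecutive terms.
Observation: consecutive differences are constant (= 6).
Check at n=2: 1·10 + 6 = 16. ✓

x(n) = x(n-1) + 6, x(0) = 4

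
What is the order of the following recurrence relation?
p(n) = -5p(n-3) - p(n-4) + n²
The order is the largest lag k for which p(n-k) appears. Here the deepest term is p(n-4) (the n² term is non-homogeneous and does not affect the order), so the order is 4.

Order 4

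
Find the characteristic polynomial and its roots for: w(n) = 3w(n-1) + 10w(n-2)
Substitute w(n) = rⁿ and divide through by rⁿ⁻²: r² - 3r - 10 = 0
Factor: (r - 5)(r + 2) = 0, so r = 5, -2.
General solution: w(n) = A·5ⁿ + B·(-2)ⁿ

Characteristic: r² - 3r - 10 = 0, Roots: r = 5, -2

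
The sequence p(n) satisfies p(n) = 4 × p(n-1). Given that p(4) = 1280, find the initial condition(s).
In general p(n) = 4ⁿ · p(0). At n = 4: p(0) = p(4) / 4^4 = 1280 / 256 = 5.

p(0) = 5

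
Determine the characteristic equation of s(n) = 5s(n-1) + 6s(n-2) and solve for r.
Substitute s(n) = rⁿ and divide through by rⁿ⁻²: r² - 5r - 6 = 0
Factor: (r + 1)(r - 6) = 0, so r = -1, 6.
General solution: s(n) = A·(-1)ⁿ + B·6ⁿ

Characteristic: r² - 5r - 6 = 0, Roots: r = -1, 6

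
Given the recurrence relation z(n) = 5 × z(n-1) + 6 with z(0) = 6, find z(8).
Computing step by step:
z(0) = 6
z(1) = 5 × 6 + 6 = 36
z(2) = 5 × 36 + 6 = 186
z(3) = 5 × 186 + 6 = 936
z(4) = 5 × 936 + 6 = 4686
z(5) = 5 × 4686 + 6 = 23436
z(6) = 5 × 23436 + 6 = 117186
z(7) = 5 × 117186 + 6 = 585936
z(8) = 5 × 585936 + 6 = 2929686

2929686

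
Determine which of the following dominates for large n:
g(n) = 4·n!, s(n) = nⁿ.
Comparing growth rates:
Growth-rate hierarchy: log n ≺ any polynomial ≺ any exponential cⁿ (c>1) ≺ n! ≺ nⁿ.
super-exponential nⁿ dominates factorial asymptotically.

s(n) grows faster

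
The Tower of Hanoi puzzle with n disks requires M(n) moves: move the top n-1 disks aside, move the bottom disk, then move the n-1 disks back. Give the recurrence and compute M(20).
Moving n disks = move the top n-1 disks aside (M(n-1) moves) + move the largest disk (1 move) + move the n-1 disks back on top (M(n-1) moves), so M(n) = 2M(n-1) + 1, with M(1) = 1 (a single disk takes one move).
First terms: 1, 3, 7, 15, 31, 63, … — each is one less than a power of 2. Indeed M(n) + 1 = 2(M(n-1) + 1) with M(1) + 1 = 2, so M(n) + 1 = 2ⁿ and M(n) = 2ⁿ - 1.
Hence M(20) = 2^20 - 1 = 1048576 - 1 = 1048575.

M(n) = 2M(n-1) + 1, M(1) = 1; M(20) = 1048575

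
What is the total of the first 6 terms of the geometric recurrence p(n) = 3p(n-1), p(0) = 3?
Computing the sequence terms: 3, 9, 27, 81, 243, 729
Adding these values together:

1092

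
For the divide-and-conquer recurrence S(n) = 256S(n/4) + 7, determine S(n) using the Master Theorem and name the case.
Master Theorem template: S(n) = a·S(n/b) + f(n).
Here: a=256, b=4, f(n)=7
Compute log_b(a) = log_4(256) = 4.
f(n) = 7 = O(n^(4-ε)) with ε = 4. Case 1: S(n) = Θ(n^log_b(a)) = Θ(n^4).

Case 1: S(n) = Θ(n^4)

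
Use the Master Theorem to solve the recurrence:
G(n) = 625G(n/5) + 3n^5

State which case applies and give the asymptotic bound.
Master Theorem template: G(n) = a·G(n/b) + f(n).
Here: a=625, b=5, f(n)=3n^5
Compute log_b(a) = log_5(625) = 4.
f(n) = 3n^5 = Ω(n^(4+ε)) with ε = 1, and the regularity condition holds (a·f(n/b) = (a/b^5)·f(n) with a/b^5 = 5^-1 < 1). Case 3: G(n) = Θ(f(n)) = Θ(n^5).

Case 3: G(n) = Θ(n^5)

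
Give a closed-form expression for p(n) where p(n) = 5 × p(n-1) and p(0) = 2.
Recurrence: p(n) = 5 × p(n-1), initial: p(0) = 2.
Each term is 5 times the previous, so this is geometric with ratio 5. After n steps: p(n) = p(0)·5ⁿ = 2·5ⁿ.

p(n) = 2·5ⁿ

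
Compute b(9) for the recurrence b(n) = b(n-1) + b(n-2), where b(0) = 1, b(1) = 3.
Computing the sequence terms:
1, 3, 4, 7, 11, 18, 29, 47, 76, 123

123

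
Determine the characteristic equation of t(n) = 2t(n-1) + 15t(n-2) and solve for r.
Substitute t(n) = rⁿ and divide through by rⁿ⁻²: r² - 2r - 15 = 0
Factor: (r - 5)(r + 3) = 0, so r = 5, -3.
General solution: t(n) = A·5ⁿ + B·(-3)ⁿ

Characteristic: r² - 2r - 15 = 0, Roots: r = 5, -3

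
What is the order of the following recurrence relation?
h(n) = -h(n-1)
The order is the largest lag k for which h(n-k) appears. Here the deepest term is h(n-1), so the order is 1.

Order 1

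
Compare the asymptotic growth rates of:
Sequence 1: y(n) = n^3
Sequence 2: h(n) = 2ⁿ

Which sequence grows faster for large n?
Comparing growth rates:
Growth-rate hierarchy: log n ≺ any polynomial ≺ any exponential cⁿ (c>1) ≺ n! ≺ nⁿ.
exponential base 2 dominates polynomial degree 3 asymptotically.

h(n) grows faster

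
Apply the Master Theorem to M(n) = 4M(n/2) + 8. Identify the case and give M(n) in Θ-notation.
Master Theorem template: M(n) = a·M(n/b) + f(n).
Here: a=4, b=2, f(n)=8
Compute log_b(a) = log_2(4) = 2.
f(n) = 8 = O(n^(2-ε)) with ε = 2. Case 1: M(n) = Θ(n^log_b(a)) = Θ(n^2).

Case 1: M(n) = Θ(n^2)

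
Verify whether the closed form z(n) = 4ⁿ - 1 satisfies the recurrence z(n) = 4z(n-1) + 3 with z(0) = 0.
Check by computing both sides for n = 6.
From the recurrence with z(0) = 0:
  z(0) = 0, z(1) = 3, z(2) = 15, z(3) = 63, z(4) = 255, z(5) = 1023, z(6) = 4095
  so the recurrence gives z(6) = 4095.
From the proposed closed form z(n) = 4ⁿ - 1:
  z(6) = 4095.
Both sides give 4095 at n = 6, and the initial condition(s) match, so the closed form is consistent.

Yes, the closed form is correct.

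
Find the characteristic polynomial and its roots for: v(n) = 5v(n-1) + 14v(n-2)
Substitute v(n) = rⁿ and divide through by rⁿ⁻²: r² - 5r - 14 = 0
Factor: (r - 7)(r + 2) = 0, so r = 7, -2.
General solution: v(n) = A·7ⁿ + B·(-2)ⁿ

Characteristic: r² - 5r - 14 = 0, Roots: r = 7, -2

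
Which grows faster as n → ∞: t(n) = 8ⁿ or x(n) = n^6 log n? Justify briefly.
Comparing growth rates:
Growth-rate hierarchy: log n ≺ any polynomial ≺ any exponential cⁿ (c>1) ≺ n! ≺ nⁿ.
exponential base 8 dominates polynomial degree 6 (with log factor) asymptotically.

t(n) grows faster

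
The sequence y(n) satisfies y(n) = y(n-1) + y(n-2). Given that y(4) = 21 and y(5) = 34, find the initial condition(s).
Work backwards using y(k) = y(k+2) - y(k+1):
y(3) = y(5) - y(4) = 34 - 21 = 13
y(2) = y(4) - y(3) = 21 - 13 = 8
y(1) = y(3) - y(2) = 13 - 8 = 5
y(0) = y(2) - y(1) = 8 - 5 = 3

y(0) = 3, y(1) = 5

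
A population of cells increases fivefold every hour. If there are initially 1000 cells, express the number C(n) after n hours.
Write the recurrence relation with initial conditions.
Each hour multiplies the count by 5, so the count after n hours depends only on the count after n-1 hours: C(n) = 5 × C(n-1). The starting count gives C(0) = 1000.
Unrolling n times gives the closed form C(n) = 1000 × 5ⁿ.

C(n) = 5 × C(n-1), C(0) = 1000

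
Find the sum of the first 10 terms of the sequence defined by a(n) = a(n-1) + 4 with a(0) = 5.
Computing the sequence terms: 5, 9, 13, 17, 21, 25, 29, 33, 37, 41
Adding these values together:

230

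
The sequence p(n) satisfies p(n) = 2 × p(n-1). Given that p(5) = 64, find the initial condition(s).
In general p(n) = 2ⁿ · p(0). At n = 5: p(0) = p(5) / 2^5 = 64 / 32 = 2.

p(0) = 2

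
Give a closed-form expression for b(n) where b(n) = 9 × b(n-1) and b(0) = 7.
Recurrence: b(n) = 9 × b(n-1), initial: b(0) = 7.
Each term is 9 times the previous, so this is geometric with ratio 9. After n steps: b(n) = b(0)·9ⁿ = 7·9ⁿ.

b(n) = 7·9ⁿ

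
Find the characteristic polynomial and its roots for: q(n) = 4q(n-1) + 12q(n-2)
Substitute q(n) = rⁿ and divide through by rⁿ⁻²: r² - 4r - 12 = 0
Factor: (r - 6)(r + 2) = 0, so r = 6, -2.
General solution: q(n) = A·6ⁿ + B·(-2)ⁿ

Characteristic: r² - 4r - 12 = 0, Roots: r = 6, -2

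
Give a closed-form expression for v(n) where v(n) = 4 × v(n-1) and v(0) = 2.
Recurrence: v(n) = 4 × v(n-1), initial: v(0) = 2.
Each term is 4 times the previous, so this is geometric with ratio 4. After n steps: v(n) = v(0)·4ⁿ = 2·4ⁿ.

v(n) = 2·4ⁿ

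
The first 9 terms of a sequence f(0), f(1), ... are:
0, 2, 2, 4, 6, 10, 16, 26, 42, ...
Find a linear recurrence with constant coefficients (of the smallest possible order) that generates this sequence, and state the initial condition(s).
Look for the lowest-order linear relation among consecutive terms.
Observation: f(n) - 1·f(n-1) - (1)·f(n-2) = 0 holds for the shown terms, and no order-1 relation f(n) = α·f(n-1) + β fits.
Check at n=3: 1·2 + (1)·2 = 4. ✓

f(n) = f(n-1) + f(n-2), f(0) = 0, f(1) = 2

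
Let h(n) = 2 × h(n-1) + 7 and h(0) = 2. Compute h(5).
Computing step by step:
h(0) = 2
h(1) = 2 × 2 + 7 = 11
h(2) = 2 × 11 + 7 = 29
h(3) = 2 × 29 + 7 = 65
h(4) = 2 × 65 + 7 = 137
h(5) = 2 × 137 + 7 = 281

281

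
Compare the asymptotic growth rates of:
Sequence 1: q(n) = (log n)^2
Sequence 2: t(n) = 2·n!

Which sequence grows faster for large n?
Comparing growth rates:
Growth-rate hierarchy: log n ≺ any polynomial ≺ any exponential cⁿ (c>1) ≺ n! ≺ nⁿ.
factorial dominates polylogarithmic (log n)^2 asymptotically.

t(n) grows faster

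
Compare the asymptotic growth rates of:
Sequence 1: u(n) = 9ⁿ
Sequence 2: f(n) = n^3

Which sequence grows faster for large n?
Comparing growth rates:
Growth-rate hierarchy: log n ≺ any polynomial ≺ any exponential cⁿ (c>1) ≺ n! ≺ nⁿ.
exponential base 9 dominates polynomial degree 3 asymptotically.

u(n) grows faster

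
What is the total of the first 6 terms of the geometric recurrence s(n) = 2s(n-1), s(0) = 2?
Computing the sequence terms: 2, 4, 8, 16, 32, 64
Adding these values together:

126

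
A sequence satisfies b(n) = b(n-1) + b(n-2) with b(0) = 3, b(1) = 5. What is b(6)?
Computing the sequence terms:
3, 5, 8, 13, 21, 34, 55

55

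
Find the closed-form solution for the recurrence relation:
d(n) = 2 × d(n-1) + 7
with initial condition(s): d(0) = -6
Recurrence: d(n) = 2 × d(n-1) + 7, initial: d(0) = -6.
Try d(n) = A·2ⁿ + C. Substituting: A·2ⁿ + C = 2(A·2ⁿ⁻¹ + C) + 7 = A·2ⁿ + 2C + 7, so C = 2C + 7, giving C = -7. Then d(0) = A - 7 = -6 gives A = 1.

d(n) = 2ⁿ - 7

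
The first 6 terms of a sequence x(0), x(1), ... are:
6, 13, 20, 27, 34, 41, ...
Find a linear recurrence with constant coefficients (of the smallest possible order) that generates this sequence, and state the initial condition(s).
Look for the lowest-order linear relation among consecutive terms.
Observation: consecutive differences are constant (= 7).
Check at n=2: 1·13 + 7 = 20. ✓

x(n) = x(n-1) + 7, x(0) = 6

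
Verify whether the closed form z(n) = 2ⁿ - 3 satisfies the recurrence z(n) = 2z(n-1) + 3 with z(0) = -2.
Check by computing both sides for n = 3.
From the recurrence with z(0) = -2:
  z(0) = -2, z(1) = -1, z(2) = 1, z(3) = 5
  so the recurrence gives z(3) = 5.
From the proposed closed form z(n) = 2ⁿ - 3:
  z(3) = 5.
Both sides give 5 at n = 3, and the initial condition(s) match, so the closed form is consistent.

Yes, the closed form is correct.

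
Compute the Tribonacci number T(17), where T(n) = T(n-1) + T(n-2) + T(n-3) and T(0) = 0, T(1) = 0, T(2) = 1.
Computing the sequence terms:
0, 0, 1, 1, 2, 4, 7, 13, 24, 44, 81, 149, 274, 504, 927, 1705, 3136, 5768

5768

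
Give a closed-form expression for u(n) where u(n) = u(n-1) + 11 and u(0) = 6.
Recurrence: u(n) = u(n-1) + 11, initial: u(0) = 6.
Each step adds 11, so u(n) = u(0) + 11n = 11n + 6.

u(n) = 11n + 6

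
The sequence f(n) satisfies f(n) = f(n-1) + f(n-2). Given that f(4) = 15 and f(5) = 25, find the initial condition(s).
Work backwards using f(k) = f(k+2) - f(k+1):
f(3) = f(5) - f(4) = 25 - 15 = 10
f(2) = f(4) - f(3) = 15 - 10 = 5
f(1) = f(3) - f(2) = 10 - 5 = 5
f(0) = f(2) - f(1) = 5 - 5 = 0

f(0) = 0, f(1) = 5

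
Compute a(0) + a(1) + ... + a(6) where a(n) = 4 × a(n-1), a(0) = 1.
Computing the sequence terms: 1, 4, 16, 64, 256, 1024, 4096
Adding these values together:

5461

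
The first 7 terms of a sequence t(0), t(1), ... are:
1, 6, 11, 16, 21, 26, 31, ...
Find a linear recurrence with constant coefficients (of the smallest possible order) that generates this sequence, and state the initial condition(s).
Look for the lowest-order linear relation among consecutive terms.
Observation: consecutive differences are constant (= 5).
Check at n=2: 1·6 + 5 = 11. ✓

t(n) = t(n-1) + 5, t(0) = 1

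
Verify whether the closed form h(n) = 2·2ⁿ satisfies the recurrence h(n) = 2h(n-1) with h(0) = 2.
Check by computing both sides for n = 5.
From the recurrence with h(0) = 2:
  h(0) = 2, h(1) = 4, h(2) = 8, h(3) = 16, h(4) = 32, h(5) = 64
  so the recurrence gives h(5) = 64.
From the proposed closed form h(n) = 2·2ⁿ:
  h(5) = 64.
Both sides give 64 at n = 5, and the initial condition(s) match, so the closed form is consistent.

Yes, the closed form is correct.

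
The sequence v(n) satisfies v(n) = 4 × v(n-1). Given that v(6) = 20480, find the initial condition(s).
In general v(n) = 4ⁿ · v(0). At n = 6: v(0) = v(6) / 4^6 = 20480 / 4096 = 5.

v(0) = 5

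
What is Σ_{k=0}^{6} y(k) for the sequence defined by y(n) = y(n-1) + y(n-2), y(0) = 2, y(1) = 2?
Computing the sequence terms: 2, 2, 4, 6, 10, 16, 26
Adding these values together:

66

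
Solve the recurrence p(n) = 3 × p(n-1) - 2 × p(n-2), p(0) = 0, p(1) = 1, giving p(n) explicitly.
Recurrence: p(n) = 3 × p(n-1) - 2 × p(n-2), initial: p(0) = 0, p(1) = 1.
Characteristic equation: r² - 3r + 2 = 0, which factors as (r - 2)(r - 1) = 0, so r = 2, 1. General solution p(n) = A·2ⁿ + B·1ⁿ. From p(0) = 0: A + B = 0. From p(1) = 1: 2A + 1B = 1. Solving gives A = 1, B = -1.

p(n) = 2ⁿ - 1ⁿ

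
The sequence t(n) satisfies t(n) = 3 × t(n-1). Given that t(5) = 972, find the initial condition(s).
In general t(n) = 3ⁿ · t(0). At n = 5: t(0) = t(5) / 3^5 = 972 / 243 = 4.

t(0) = 4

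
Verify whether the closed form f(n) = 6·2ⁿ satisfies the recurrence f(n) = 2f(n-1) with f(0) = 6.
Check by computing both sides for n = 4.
From the recurrence with f(0) = 6:
  f(0) = 6, f(1) = 12, f(2) = 24, f(3) = 48, f(4) = 96
  so the recurrence gives f(4) = 96.
From the proposed closed form f(n) = 6·2ⁿ:
  f(4) = 96.
Both sides give 96 at n = 4, and the initial condition(s) match, so the closed form is consistent.

Yes, the closed form is correct.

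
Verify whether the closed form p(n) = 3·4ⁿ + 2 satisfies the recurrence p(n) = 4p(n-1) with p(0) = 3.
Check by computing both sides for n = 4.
From the recurrence with p(0) = 3:
  p(0) = 3, p(1) = 12, p(2) = 48, p(3) = 192, p(4) = 768
  so the recurrence gives p(4) = 768.
From the proposed closed form p(n) = 3·4ⁿ + 2:
  p(4) = 770.
The recurrence gives 768 but the closed form gives 770, so the closed form does not satisfy the recurrence.

No, the closed form is incorrect.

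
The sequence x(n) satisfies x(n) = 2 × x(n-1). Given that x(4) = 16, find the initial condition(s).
In general x(n) = 2ⁿ · x(0). At n = 4: x(0) = x(4) / 2^4 = 16 / 16 = 1.

x(0) = 1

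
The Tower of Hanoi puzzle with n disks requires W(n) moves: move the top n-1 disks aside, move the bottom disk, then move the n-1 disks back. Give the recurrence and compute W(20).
Moving n disks = move the top n-1 disks aside (W(n-1) moves) + move the largest disk (1 move) + move the n-1 disks back on top (W(n-1) moves), so W(n) = 2W(n-1) + 1, with W(1) = 1 (a single disk takes one move).
First terms: 1, 3, 7, 15, 31, 63, … — each is one less than a power of 2. Indeed W(n) + 1 = 2(W(n-1) + 1) with W(1) + 1 = 2, so W(n) + 1 = 2ⁿ and W(n) = 2ⁿ - 1.
Hence W(20) = 2^20 - 1 = 1048576 - 1 = 1048575.

W(n) = 2W(n-1) + 1, W(1) = 1; W(20) = 1048575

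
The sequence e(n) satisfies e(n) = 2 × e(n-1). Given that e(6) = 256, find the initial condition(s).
In general e(n) = 2ⁿ · e(0). At n = 6: e(0) = e(6) / 2^6 = 256 / 64 = 4.

e(0) = 4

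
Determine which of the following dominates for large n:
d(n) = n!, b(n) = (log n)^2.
Comparing growth rates:
Growth-rate hierarchy: log n ≺ any polynomial ≺ any exponential cⁿ (c>1) ≺ n! ≺ nⁿ.
factorial dominates polylogarithmic (log n)^2 asymptotically.

d(n) grows faster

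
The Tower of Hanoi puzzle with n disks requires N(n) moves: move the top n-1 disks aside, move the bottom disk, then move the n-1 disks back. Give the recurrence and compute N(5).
Moving n disks = move the top n-1 disks aside (N(n-1) moves) + move the largest disk (1 move) + move the n-1 disks back on top (N(n-1) moves), so N(n) = 2N(n-1) + 1, with N(1) = 1 (a single disk takes one move).
First terms: 1, 3, 7, 15, 31, … — each is one less than a power of 2. Indeed N(n) + 1 = 2(N(n-1) + 1) with N(1) + 1 = 2, so N(n) + 1 = 2ⁿ and N(n) = 2ⁿ - 1.
Hence N(5) = 2^5 - 1 = 32 - 1 = 31.

N(n) = 2N(n-1) + 1, N(1) = 1; N(5) = 31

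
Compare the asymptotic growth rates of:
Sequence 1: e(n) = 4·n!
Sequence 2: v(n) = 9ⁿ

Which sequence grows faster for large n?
Comparing growth rates:
Growth-rate hierarchy: log n ≺ any polynomial ≺ any exponential cⁿ (c>1) ≺ n! ≺ nⁿ.
factorial dominates exponential base 9 asymptotically.

e(n) grows faster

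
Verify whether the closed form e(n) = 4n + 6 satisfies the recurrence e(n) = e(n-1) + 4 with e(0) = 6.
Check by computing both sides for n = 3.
From the recurrence with e(0) = 6:
  e(0) = 6, e(1) = 10, e(2) = 14, e(3) = 18
  so the recurrence gives e(3) = 18.
From the proposed closed form e(n) = 4n + 6:
  e(3) = 18.
Both sides give 18 at n = 3, and the initial condition(s) match, so the closed form is consistent.

Yes, the closed form is correct.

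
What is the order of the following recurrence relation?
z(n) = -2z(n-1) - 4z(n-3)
The order is the largest lag k for which z(n-k) appears. Here the deepest term is z(n-3), so the order is 3.

Order 3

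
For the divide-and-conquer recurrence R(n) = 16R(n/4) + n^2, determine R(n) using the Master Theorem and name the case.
Master Theorem template: R(n) = a·R(n/b) + f(n).
Here: a=16, b=4, f(n)=n^2
Compute log_b(a) = log_4(16) = 2.
f(n) = n^2 = Θ(n^2). Case 2: R(n) = Θ(n^2 log n).

Case 2: R(n) = Θ(n^2 log n)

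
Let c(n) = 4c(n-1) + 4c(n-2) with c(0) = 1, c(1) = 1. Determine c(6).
Computing the sequence terms:
1, 1, 8, 36, 176, 848, 4096

4096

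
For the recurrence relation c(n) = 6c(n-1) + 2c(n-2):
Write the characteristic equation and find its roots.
Substitute c(n) = rⁿ and divide through by rⁿ⁻²: r² - 6r - 2 = 0
Discriminant: 6² + 4·2 = 44, not a perfect square, so by the quadratic formula r = (6 ± √44)/2.
General solution: c(n) = A·r₁ⁿ + B·r₂ⁿ where r₁,r₂ = (6 ± √44)/2

Characteristic: r² - 6r - 2 = 0, Roots: r = (6 ± √44)/2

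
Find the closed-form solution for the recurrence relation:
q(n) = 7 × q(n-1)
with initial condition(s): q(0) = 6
Recurrence: q(n) = 7 × q(n-1), initial: q(0) = 6.
Each term is 7 times the previous, so this is geometric with ratio 7. After n steps: q(n) = q(0)·7ⁿ = 6·7ⁿ.

q(n) = 6·7ⁿ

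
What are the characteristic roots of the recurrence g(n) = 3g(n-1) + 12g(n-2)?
Substitute g(n) = rⁿ and divide through by rⁿ⁻²: r² - 3r - 12 = 0
Discriminant: 3² + 4·12 = 57, not a perfect square, so by the quadratic formula r = (3 ± √57)/2.
General solution: g(n) = A·r₁ⁿ + B·r₂ⁿ where r₁,r₂ = (3 ± √57)/2

Characteristic: r² - 3r - 12 = 0, Roots: r = (3 ± √57)/2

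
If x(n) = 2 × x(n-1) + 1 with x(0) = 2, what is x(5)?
Computing step by step:
x(0) = 2
x(1) = 2 × 2 + 1 = 5
x(2) = 2 × 5 + 1 = 11
x(3) = 2 × 11 + 1 = 23
x(4) = 2 × 23 + 1 = 47
x(5) = 2 × 47 + 1 = 95

95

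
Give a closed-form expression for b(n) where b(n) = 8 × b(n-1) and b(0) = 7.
Recurrence: b(n) = 8 × b(n-1), initial: b(0) = 7.
Each term is 8 times the previous, so this is geometric with ratio 8. After n steps: b(n) = b(0)·8ⁿ = 7·8ⁿ.

b(n) = 7·8ⁿ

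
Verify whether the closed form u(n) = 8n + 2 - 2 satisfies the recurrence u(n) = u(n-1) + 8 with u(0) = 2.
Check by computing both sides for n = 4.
From the recurrence with u(0) = 2:
  u(0) = 2, u(1) = 10, u(2) = 18, u(3) = 26, u(4) = 34
  so the recurrence gives u(4) = 34.
From the proposed closed form u(n) = 8n + 2 - 2:
  u(4) = 32.
The recurrence gives 34 but the closed form gives 32, so the closed form does not satisfy the recurrence.

No, the closed form is incorrect.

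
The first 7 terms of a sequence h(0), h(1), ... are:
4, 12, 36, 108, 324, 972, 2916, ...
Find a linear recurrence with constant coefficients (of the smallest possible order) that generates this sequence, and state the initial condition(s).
Look for the lowest-order linear relation among consecutive terms.
Observation: each term is 3× the previous.
Check at n=2: 3·12 = 36. ✓

h(n) = 3 × h(n-1), h(0) = 4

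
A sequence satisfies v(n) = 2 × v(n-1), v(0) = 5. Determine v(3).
Computing step by step:
v(0) = 5
v(1) = 2 × 5 = 10
v(2) = 2 × 10 = 20
v(3) = 2 × 20 = 40

40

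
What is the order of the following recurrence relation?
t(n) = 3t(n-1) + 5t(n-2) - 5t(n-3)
The order is the largest lag k for which t(n-k) appears. Here the deepest term is t(n-3), so the order is 3.

Order 3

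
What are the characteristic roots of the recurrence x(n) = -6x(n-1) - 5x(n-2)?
Substitute x(n) = rⁿ and divide through by rⁿ⁻²: r² + 6r + 5 = 0
Factor: (r + 5)(r + 1) = 0, so r = -5, -1.
General solution: x(n) = A·(-5)ⁿ + B·(-1)ⁿ

Characteristic: r² + 6r + 5 = 0, Roots: r = -5, -1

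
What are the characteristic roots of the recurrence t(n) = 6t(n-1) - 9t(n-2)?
Substitute t(n) = rⁿ and divide through by rⁿ⁻²: r² - 6r + 9 = 0
Factor: (r - 3)² = 0, so r = 3 (double root).
General solution: t(n) = (A + Bn)·3ⁿ

Characteristic: r² - 6r + 9 = 0, Roots: r = 3 (double root)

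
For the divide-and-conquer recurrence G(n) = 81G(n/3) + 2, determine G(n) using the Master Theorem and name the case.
Master Theorem template: G(n) = a·G(n/b) + f(n).
Here: a=81, b=3, f(n)=2
Compute log_b(a) = log_3(81) = 4.
f(n) = 2 = O(n^(4-ε)) with ε = 4. Case 1: G(n) = Θ(n^log_b(a)) = Θ(n^4).

Case 1: G(n) = Θ(n^4)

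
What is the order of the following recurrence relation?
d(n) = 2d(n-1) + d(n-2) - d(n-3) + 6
The order is the largest lag k for which d(n-k) appears. Here the deepest term is d(n-3) (the 6 term is non-homogeneous and does not affect the order), so the order is 3.

Order 3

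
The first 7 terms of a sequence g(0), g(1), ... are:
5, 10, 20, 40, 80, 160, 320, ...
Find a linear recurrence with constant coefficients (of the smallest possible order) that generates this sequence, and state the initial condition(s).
Look for the lowest-order linear relation among consecutive terms.
Observation: each term is 2× the previous.
Check at n=2: 2·10 = 20. ✓

g(n) = 2 × g(n-1), g(0) = 5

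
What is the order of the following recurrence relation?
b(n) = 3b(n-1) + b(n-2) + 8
The order is the largest lag k for which b(n-k) appears. Here the deepest term is b(n-2) (the 8 term is non-homogeneous and does not affect the order), so the order is 2.

Order 2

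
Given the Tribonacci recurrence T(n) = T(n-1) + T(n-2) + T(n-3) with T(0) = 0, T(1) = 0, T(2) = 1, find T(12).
Computing the sequence terms:
0, 0, 1, 1, 2, 4, 7, 13, 24, 44, 81, 149, 274

274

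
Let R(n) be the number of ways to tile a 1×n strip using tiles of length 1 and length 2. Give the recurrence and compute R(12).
Condition on the last tile: it has length 1 (leaving a 1×(n-1) strip) or length 2 (leaving a 1×(n-2) strip), so R(n) = R(n-1) + R(n-2) (order-2 linear recurrence).
For 0 ≤ i < 2 only unit tiles fit, so R(i) = 1.
Iterating the recurrence: R(2) = 2, R(3) = 3, R(4) = 5, R(5) = 8, R(6) = 13, R(7) = 21, R(8) = 34, R(9) = 55, R(10) = 89, R(11) = 144, R(12) = 233.

R(n) = R(n-1) + R(n-2), with R(i) = 1 for 0 ≤ i < 2; R(12) = 233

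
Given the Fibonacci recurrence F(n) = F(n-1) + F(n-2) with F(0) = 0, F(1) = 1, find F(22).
Computing the sequence terms:
0, 1, 1, 2, 3, 5, 8, 13, 21, 34, 55, 89, 144, 233, 377, 610, 987, 1597, 2584, 4181, 6765, 10946, 17711

17711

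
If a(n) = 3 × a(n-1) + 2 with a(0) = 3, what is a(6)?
Computing step by step:
a(0) = 3
a(1) = 3 × 3 + 2 = 11
a(2) = 3 × 11 + 2 = 35
a(3) = 3 × 35 + 2 = 107
a(4) = 3 × 107 + 2 = 323
a(5) = 3 × 323 + 2 = 971
a(6) = 3 × 971 + 2 = 2915

2915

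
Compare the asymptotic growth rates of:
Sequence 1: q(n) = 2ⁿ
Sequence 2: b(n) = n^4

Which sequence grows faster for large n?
Comparing growth rates:
Growth-rate hierarchy: log n ≺ any polynomial ≺ any exponential cⁿ (c>1) ≺ n! ≺ nⁿ.
exponential base 2 dominates polynomial degree 4 asymptotically.

q(n) grows faster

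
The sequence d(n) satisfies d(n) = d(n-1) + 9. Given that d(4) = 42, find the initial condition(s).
d(4) = d(0) + 4·9, so d(0) = 42 - 36 = 6.

d(0) = 6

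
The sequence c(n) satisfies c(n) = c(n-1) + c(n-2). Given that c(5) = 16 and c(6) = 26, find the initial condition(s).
Work backwards using c(k) = c(k+2) - c(k+1):
c(4) = c(6) - c(5) = 26 - 16 = 10
c(3) = c(5) - c(4) = 16 - 10 = 6
c(2) = c(4) - c(3) = 10 - 6 = 4
c(1) = c(3) - c(2) = 6 - 4 = 2
c(0) = c(2) - c(1) = 4 - 2 = 2

c(0) = 2, c(1) = 2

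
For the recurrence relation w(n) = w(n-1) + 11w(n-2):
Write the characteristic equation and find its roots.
Substitute w(n) = rⁿ and divide through by rⁿ⁻²: r² - r - 11 = 0
Discriminant: 1² + 4·11 = 45, not a perfect square, so by the quadratic formula r = (1 ± √45)/2.
General solution: w(n) = A·r₁ⁿ + B·r₂ⁿ where r₁,r₂ = (1 ± √45)/2

Characteristic: r² - r - 11 = 0, Roots: r = (1 ± √45)/2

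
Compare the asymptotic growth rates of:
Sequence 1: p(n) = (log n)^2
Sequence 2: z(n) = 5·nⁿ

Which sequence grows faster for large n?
Comparing growth rates:
Growth-rate hierarchy: log n ≺ any polynomial ≺ any exponential cⁿ (c>1) ≺ n! ≺ nⁿ.
super-exponential nⁿ dominates polylogarithmic (log n)^2 asymptotically.

z(n) grows faster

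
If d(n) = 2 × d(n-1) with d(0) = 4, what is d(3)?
Computing step by step:
d(0) = 4
d(1) = 2 × 4 = 8
d(2) = 2 × 8 = 16
d(3) = 2 × 16 = 32

32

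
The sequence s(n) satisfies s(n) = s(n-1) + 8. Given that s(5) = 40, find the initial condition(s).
s(5) = s(0) + 5·8, so s(0) = 40 - 40 = 0.

s(0) = 0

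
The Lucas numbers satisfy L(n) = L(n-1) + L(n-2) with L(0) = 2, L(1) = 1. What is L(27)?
Computing the sequence terms:
2, 1, 3, 4, 7, 11, 18, 29, 47, 76, 123, 199, 322, 521, 843, 1364, 2207, 3571, 5778, 9349, 15127, 24476, 39603, 64079, 103682, 167761, 271443, 439204

439204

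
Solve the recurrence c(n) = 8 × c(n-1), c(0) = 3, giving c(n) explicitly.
Recurrence: c(n) = 8 × c(n-1), initial: c(0) = 3.
Each term is 8 times the previous, so this is geometric with ratio 8. After n steps: c(n) = c(0)·8ⁿ = 3·8ⁿ.

c(n) = 3·8ⁿ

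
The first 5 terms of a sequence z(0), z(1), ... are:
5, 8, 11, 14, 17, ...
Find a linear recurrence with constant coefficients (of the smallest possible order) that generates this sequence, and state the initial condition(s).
Look for the lowest-order linear relation among consecutive terms.
Observation: consecutive differences are constant (= 3).
Check at n=2: 1·8 + 3 = 11. ✓

z(n) = z(n-1) + 3, z(0) = 5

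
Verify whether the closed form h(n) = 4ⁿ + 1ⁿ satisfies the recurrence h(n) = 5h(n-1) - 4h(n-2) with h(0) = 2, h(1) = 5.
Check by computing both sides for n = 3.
From the recurrence with h(0) = 2, h(1) = 5:
  h(0) = 2, h(1) = 5, h(2) = 17, h(3) = 65
  so the recurrence gives h(3) = 65.
From the proposed closed form h(n) = 4ⁿ + 1ⁿ:
  h(3) = 65.
Both sides give 65 at n = 3, and the initial condition(s) match, so the closed form is consistent.

Yes, the closed form is correct.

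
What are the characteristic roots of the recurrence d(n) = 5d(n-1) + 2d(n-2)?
Substitute d(n) = rⁿ and divide through by rⁿ⁻²: r² - 5r - 2 = 0
Discriminant: 5² + 4·2 = 33, not a perfect square, so by the quadratic formula r = (5 ± √33)/2.
General solution: d(n) = A·r₁ⁿ + B·r₂ⁿ where r₁,r₂ = (5 ± √33)/2

Characteristic: r² - 5r - 2 = 0, Roots: r = (5 ± √33)/2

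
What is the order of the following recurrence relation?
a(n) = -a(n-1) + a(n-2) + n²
The order is the largest lag k for which a(n-k) appears. Here the deepest term is a(n-2) (the n² term is non-homogeneous and does not affect the order), so the order is 2.

Order 2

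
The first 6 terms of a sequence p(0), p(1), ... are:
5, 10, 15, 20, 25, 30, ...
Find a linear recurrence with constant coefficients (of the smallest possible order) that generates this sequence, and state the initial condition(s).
Look for the lowest-order linear relation among consecutive terms.
Observation: consecutive differences are constant (= 5).
Check at n=2: 1·10 + 5 = 15. ✓

p(n) = p(n-1) + 5, p(0) = 5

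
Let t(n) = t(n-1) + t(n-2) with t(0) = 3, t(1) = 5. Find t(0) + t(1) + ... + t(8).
Computing the sequence terms: 3, 5, 8, 13, 21, 34, 55, 89, 144
Adding these values together:

372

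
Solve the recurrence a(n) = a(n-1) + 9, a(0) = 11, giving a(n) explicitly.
Recurrence: a(n) = a(n-1) + 9, initial: a(0) = 11.
Each step adds 9, so a(n) = a(0) + 9n = 9n + 11.

a(n) = 9n + 11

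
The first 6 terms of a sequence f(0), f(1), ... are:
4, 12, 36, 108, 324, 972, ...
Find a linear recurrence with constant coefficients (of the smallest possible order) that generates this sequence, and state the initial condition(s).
Look for the lowest-order linear relation among consecutive terms.
Observation: each term is 3× the previous.
Check at n=2: 3·12 = 36. ✓

f(n) = 3 × f(n-1), f(0) = 4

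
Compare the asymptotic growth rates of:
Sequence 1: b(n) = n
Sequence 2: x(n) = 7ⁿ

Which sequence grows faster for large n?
Comparing growth rates:
Growth-rate hierarchy: log n ≺ any polynomial ≺ any exponential cⁿ (c>1) ≺ n! ≺ nⁿ.
exponential base 7 dominates polynomial degree 1 asymptotically.

x(n) grows faster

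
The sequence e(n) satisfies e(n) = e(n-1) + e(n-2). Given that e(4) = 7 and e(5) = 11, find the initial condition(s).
Work backwards using e(k) = e(k+2) - e(k+1):
e(3) = e(5) - e(4) = 11 - 7 = 4
e(2) = e(4) - e(3) = 7 - 4 = 3
e(1) = e(3) - e(2) = 4 - 3 = 1
e(0) = e(2) - e(1) = 3 - 1 = 2

e(0) = 2, e(1) = 1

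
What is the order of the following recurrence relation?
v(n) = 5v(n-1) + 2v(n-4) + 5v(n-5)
The order is the largest lag k for which v(n-k) appears. Here the deepest term is v(n-5), so the order is 5.

Order 5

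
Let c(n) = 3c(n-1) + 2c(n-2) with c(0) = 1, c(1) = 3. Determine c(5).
Computing the sequence terms:
1, 3, 11, 39, 139, 495

495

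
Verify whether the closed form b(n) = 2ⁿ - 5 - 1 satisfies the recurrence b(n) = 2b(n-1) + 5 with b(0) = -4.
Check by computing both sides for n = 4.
From the recurrence with b(0) = -4:
  b(0) = -4, b(1) = -3, b(2) = -1, b(3) = 3, b(4) = 11
  so the recurrence gives b(4) = 11.
From the proposed closed form b(n) = 2ⁿ - 5 - 1:
  b(4) = 10.
The recurrence gives 11 but the closed form gives 10, so the closed form does not satisfy the recurrence.

No, the closed form is incorrect.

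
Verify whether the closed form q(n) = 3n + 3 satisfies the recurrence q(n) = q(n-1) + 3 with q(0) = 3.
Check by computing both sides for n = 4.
From the recurrence with q(0) = 3:
  q(0) = 3, q(1) = 6, q(2) = 9, q(3) = 12, q(4) = 15
  so the recurrence gives q(4) = 15.
From the proposed closed form q(n) = 3n + 3:
  q(4) = 15.
Both sides give 15 at n = 4, and the initial condition(s) match, so the closed form is consistent.

Yes, the closed form is correct.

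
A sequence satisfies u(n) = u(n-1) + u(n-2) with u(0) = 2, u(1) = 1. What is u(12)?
Computing the sequence terms:
2, 1, 3, 4, 7, 11, 18, 29, 47, 76, 123, 199, 322

322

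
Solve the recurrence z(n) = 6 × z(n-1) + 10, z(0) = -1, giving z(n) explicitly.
Recurrence: z(n) = 6 × z(n-1) + 10, initial: z(0) = -1.
Try z(n) = A·6ⁿ + C. Substituting: A·6ⁿ + C = 6(A·6ⁿ⁻¹ + C) + 10 = A·6ⁿ + 6C + 10, so C = 6C + 10, giving C = -2. Then z(0) = A - 2 = -1 gives A = 1.

z(n) = 6ⁿ - 2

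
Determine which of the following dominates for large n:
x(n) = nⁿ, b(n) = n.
Comparing growth rates:
Growth-rate hierarchy: log n ≺ any polynomial ≺ any exponential cⁿ (c>1) ≺ n! ≺ nⁿ.
super-exponential nⁿ dominates polynomial degree 1 asymptotically.

x(n) grows faster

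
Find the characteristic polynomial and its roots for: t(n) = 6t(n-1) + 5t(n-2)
Substitute t(n) = rⁿ and divide through by rⁿ⁻²: r² - 6r - 5 = 0
Discriminant: 6² + 4·5 = 56, not a perfect square, so by the quadratic formula r = (6 ± √56)/2.
General solution: t(n) = A·r₁ⁿ + B·r₂ⁿ where r₁,r₂ = (6 ± √56)/2

Characteristic: r² - 6r - 5 = 0, Roots: r = (6 ± √56)/2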